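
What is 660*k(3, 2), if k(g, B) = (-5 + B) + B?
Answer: -660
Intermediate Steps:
k(g, B) = -5 + 2*B
660*k(3, 2) = 660*(-5 + 2*2) = 660*(-5 + 4) = 660*(-1) = -660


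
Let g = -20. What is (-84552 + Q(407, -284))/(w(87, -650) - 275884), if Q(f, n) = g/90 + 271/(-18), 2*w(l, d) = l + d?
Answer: 1522211/4970979 ≈ 0.30622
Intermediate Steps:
w(l, d) = d/2 + l/2 (w(l, d) = (l + d)/2 = (d + l)/2 = d/2 + l/2)
Q(f, n) = -275/18 (Q(f, n) = -20/90 + 271/(-18) = -20*1/90 + 271*(-1/18) = -2/9 - 271/18 = -275/18)
(-84552 + Q(407, -284))/(w(87, -650) - 275884) = (-84552 - 275/18)/(((½)*(-650) + (½)*87) - 275884) = -1522211/(18*((-325 + 87/2) - 275884)) = -1522211/(18*(-563/2 - 275884)) = -1522211/(18*(-552331/2)) = -1522211/18*(-2/552331) = 1522211/4970979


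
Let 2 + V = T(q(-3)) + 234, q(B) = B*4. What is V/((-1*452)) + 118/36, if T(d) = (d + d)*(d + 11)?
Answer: 5515/2034 ≈ 2.7114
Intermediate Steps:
q(B) = 4*B
T(d) = 2*d*(11 + d) (T(d) = (2*d)*(11 + d) = 2*d*(11 + d))
V = 256 (V = -2 + (2*(4*(-3))*(11 + 4*(-3)) + 234) = -2 + (2*(-12)*(11 - 12) + 234) = -2 + (2*(-12)*(-1) + 234) = -2 + (24 + 234) = -2 + 258 = 256)
V/((-1*452)) + 118/36 = 256/((-1*452)) + 118/36 = 256/(-452) + 118*(1/36) = 256*(-1/452) + 59/18 = -64/113 + 59/18 = 5515/2034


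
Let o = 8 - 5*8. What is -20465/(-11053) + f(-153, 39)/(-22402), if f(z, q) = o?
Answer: 229405313/123804653 ≈ 1.8530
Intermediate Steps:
o = -32 (o = 8 - 40 = -32)
f(z, q) = -32
-20465/(-11053) + f(-153, 39)/(-22402) = -20465/(-11053) - 32/(-22402) = -20465*(-1/11053) - 32*(-1/22402) = 20465/11053 + 16/11201 = 229405313/123804653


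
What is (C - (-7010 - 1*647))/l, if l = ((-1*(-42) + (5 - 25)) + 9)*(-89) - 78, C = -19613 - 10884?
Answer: 22840/2837 ≈ 8.0508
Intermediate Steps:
C = -30497
l = -2837 (l = ((42 - 20) + 9)*(-89) - 78 = (22 + 9)*(-89) - 78 = 31*(-89) - 78 = -2759 - 78 = -2837)
(C - (-7010 - 1*647))/l = (-30497 - (-7010 - 1*647))/(-2837) = (-30497 - (-7010 - 647))*(-1/2837) = (-30497 - 1*(-7657))*(-1/2837) = (-30497 + 7657)*(-1/2837) = -22840*(-1/2837) = 22840/2837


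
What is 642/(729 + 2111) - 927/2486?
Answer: -259167/1765060 ≈ -0.14683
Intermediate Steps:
642/(729 + 2111) - 927/2486 = 642/2840 - 927*1/2486 = 642*(1/2840) - 927/2486 = 321/1420 - 927/2486 = -259167/1765060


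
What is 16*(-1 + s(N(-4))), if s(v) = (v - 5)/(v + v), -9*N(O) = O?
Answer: -98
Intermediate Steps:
N(O) = -O/9
s(v) = (-5 + v)/(2*v) (s(v) = (-5 + v)/((2*v)) = (-5 + v)*(1/(2*v)) = (-5 + v)/(2*v))
16*(-1 + s(N(-4))) = 16*(-1 + (-5 - 1/9*(-4))/(2*((-1/9*(-4))))) = 16*(-1 + (-5 + 4/9)/(2*(4/9))) = 16*(-1 + (1/2)*(9/4)*(-41/9)) = 16*(-1 - 41/8) = 16*(-49/8) = -98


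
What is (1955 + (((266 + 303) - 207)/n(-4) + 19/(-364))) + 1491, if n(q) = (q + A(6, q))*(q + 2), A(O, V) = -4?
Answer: 2525121/728 ≈ 3468.6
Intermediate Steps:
n(q) = (-4 + q)*(2 + q) (n(q) = (q - 4)*(q + 2) = (-4 + q)*(2 + q))
(1955 + (((266 + 303) - 207)/n(-4) + 19/(-364))) + 1491 = (1955 + (((266 + 303) - 207)/(-8 + (-4)² - 2*(-4)) + 19/(-364))) + 1491 = (1955 + ((569 - 207)/(-8 + 16 + 8) + 19*(-1/364))) + 1491 = (1955 + (362/16 - 19/364)) + 1491 = (1955 + (362*(1/16) - 19/364)) + 1491 = (1955 + (181/8 - 19/364)) + 1491 = (1955 + 16433/728) + 1491 = 1439673/728 + 1491 = 2525121/728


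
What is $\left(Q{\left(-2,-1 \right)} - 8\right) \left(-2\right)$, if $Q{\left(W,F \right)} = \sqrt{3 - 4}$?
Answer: $16 - 2 i \approx 16.0 - 2.0 i$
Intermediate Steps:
$Q{\left(W,F \right)} = i$ ($Q{\left(W,F \right)} = \sqrt{-1} = i$)
$\left(Q{\left(-2,-1 \right)} - 8\right) \left(-2\right) = \left(i - 8\right) \left(-2\right) = \left(-8 + i\right) \left(-2\right) = 16 - 2 i$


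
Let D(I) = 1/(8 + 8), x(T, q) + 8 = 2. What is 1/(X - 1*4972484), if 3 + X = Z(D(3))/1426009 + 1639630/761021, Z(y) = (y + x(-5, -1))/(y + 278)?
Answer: -4828156215795861/24007933614686554728472 ≈ -2.0111e-7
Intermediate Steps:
x(T, q) = -6 (x(T, q) = -8 + 2 = -6)
D(I) = 1/16
Z(y) = (-6 + y)/(278 + y) (Z(y) = (y - 6)/(y + 278) = (-6 + y)/(278 + y))
X = -4082141088639748/4828156215795861 (X = -3 + (((-6 + 1/16)/(278 + 1/16))/1426009 + 1639630/761021) = -3 + ((-95/16/(4449/16))*(1/1426009) + 1639630*(1/761021)) = -3 + (((16/4449)*(-95/16))*(1/1426009) + 1639630/761021) = -3 + (-95/4449*1/1426009 + 1639630/761021) = -3 + (-95/6344314041 + 1639630/761021) = -3 + 10402327558747835/4828156215795861 = -4082141088639748/4828156215795861 ≈ -0.84549)
1/(X - 1*4972484) = 1/(-4082141088639748/4828156215795861 - 1*4972484) = 1/(-4082141088639748/4828156215795861 - 4972484) = 1/(-24007933614686554728472/4828156215795861) = -4828156215795861/24007933614686554728472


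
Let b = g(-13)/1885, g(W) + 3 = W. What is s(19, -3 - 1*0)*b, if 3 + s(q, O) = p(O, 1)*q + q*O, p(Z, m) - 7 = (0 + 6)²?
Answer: -12112/1885 ≈ -6.4255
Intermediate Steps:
p(Z, m) = 43 (p(Z, m) = 7 + (0 + 6)² = 7 + 6² = 7 + 36 = 43)
g(W) = -3 + W
s(q, O) = -3 + 43*q + O*q (s(q, O) = -3 + (43*q + q*O) = -3 + (43*q + O*q) = -3 + 43*q + O*q)
b = -16/1885 (b = (-3 - 13)/1885 = -16*1/1885 = -16/1885 ≈ -0.0084881)
s(19, -3 - 1*0)*b = (-3 + 43*19 + (-3 - 1*0)*19)*(-16/1885) = (-3 + 817 + (-3 + 0)*19)*(-16/1885) = (-3 + 817 - 3*19)*(-16/1885) = (-3 + 817 - 57)*(-16/1885) = 757*(-16/1885) = -12112/1885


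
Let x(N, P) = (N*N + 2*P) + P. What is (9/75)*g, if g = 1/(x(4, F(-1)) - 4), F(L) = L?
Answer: 1/75 ≈ 0.013333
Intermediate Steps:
x(N, P) = N² + 3*P (x(N, P) = (N² + 2*P) + P = N² + 3*P)
g = ⅑ (g = 1/((4² + 3*(-1)) - 4) = 1/((16 - 3) - 4) = 1/(13 - 4) = 1/9 = ⅑ ≈ 0.11111)
(9/75)*g = (9/75)*(⅑) = (9*(1/75))*(⅑) = (3/25)*(⅑) = 1/75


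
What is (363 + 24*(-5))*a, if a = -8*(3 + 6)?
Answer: -17496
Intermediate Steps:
a = -72 (a = -8*9 = -72)
(363 + 24*(-5))*a = (363 + 24*(-5))*(-72) = (363 - 120)*(-72) = 243*(-72) = -17496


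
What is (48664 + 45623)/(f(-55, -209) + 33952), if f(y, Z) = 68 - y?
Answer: 94287/34075 ≈ 2.7670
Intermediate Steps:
(48664 + 45623)/(f(-55, -209) + 33952) = (48664 + 45623)/((68 - 1*(-55)) + 33952) = 94287/((68 + 55) + 33952) = 94287/(123 + 33952) = 94287/34075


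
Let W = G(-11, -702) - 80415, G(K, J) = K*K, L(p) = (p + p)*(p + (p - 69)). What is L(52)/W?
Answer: -1820/40147 ≈ -0.045333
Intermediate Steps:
L(p) = 2*p*(-69 + 2*p) (L(p) = (2*p)*(p + (-69 + p)) = (2*p)*(-69 + 2*p) = 2*p*(-69 + 2*p))
G(K, J) = K**2
W = -80294 (W = (-11)**2 - 80415 = 121 - 80415 = -80294)
L(52)/W = (2*52*(-69 + 2*52))/(-80294) = (2*52*(-69 + 104))*(-1/80294) = (2*52*35)*(-1/80294) = 3640*(-1/80294) = -1820/40147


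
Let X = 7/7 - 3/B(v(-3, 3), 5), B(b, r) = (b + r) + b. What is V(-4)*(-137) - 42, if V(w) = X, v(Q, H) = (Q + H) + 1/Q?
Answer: -1094/13 ≈ -84.154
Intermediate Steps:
v(Q, H) = H + Q + 1/Q (v(Q, H) = (H + Q) + 1/Q = H + Q + 1/Q)
B(b, r) = r + 2*b
X = 4/13 (X = 7/7 - 3/(5 + 2*(3 - 3 + 1/(-3))) = 7*(1/7) - 3/(5 + 2*(3 - 3 - 1/3)) = 1 - 3/(5 + 2*(-1/3)) = 1 - 3/(5 - 2/3) = 1 - 3/13/3 = 1 - 3*3/13 = 1 - 9/13 = 4/13 ≈ 0.30769)
V(w) = 4/13
V(-4)*(-137) - 42 = (4/13)*(-137) - 42 = -548/13 - 42 = -1094/13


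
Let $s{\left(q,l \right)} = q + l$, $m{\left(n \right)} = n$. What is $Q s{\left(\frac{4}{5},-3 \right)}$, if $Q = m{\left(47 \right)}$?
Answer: $- \frac{517}{5} \approx -103.4$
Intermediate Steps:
$s{\left(q,l \right)} = l + q$
$Q = 47$
$Q s{\left(\frac{4}{5},-3 \right)} = 47 \left(-3 + \frac{4}{5}\right) = 47 \left(- \frac{11}{5}\right) = - \frac{517}{5}$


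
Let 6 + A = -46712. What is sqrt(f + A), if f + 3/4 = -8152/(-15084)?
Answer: I*sqrt(295268241187)/2514 ≈ 216.14*I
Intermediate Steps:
f = -3161/15084 (f = -3/4 - 8152/(-15084) = -3/4 - 8152*(-1/15084) = -3/4 + 2038/3771 = -3161/15084 ≈ -0.20956)
A = -46718 (A = -6 - 46712 = -46718)
sqrt(f + A) = sqrt(-3161/15084 - 46718) = sqrt(-704697473/15084) = I*sqrt(295268241187)/2514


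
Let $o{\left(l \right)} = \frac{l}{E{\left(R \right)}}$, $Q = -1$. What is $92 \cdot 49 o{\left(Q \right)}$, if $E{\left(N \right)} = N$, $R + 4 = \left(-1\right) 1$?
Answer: $\frac{4508}{5} \approx 901.6$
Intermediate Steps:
$R = -5$ ($R = -4 - 1 = -5$)
$o{\left(l \right)} = - \frac{l}{5}$ ($o{\left(l \right)} = \frac{l}{-5} = l \left(- \frac{1}{5}\right) = - \frac{l}{5}$)
$92 \cdot 49 o{\left(Q \right)} = 92 \cdot 49 \left(\left(- \frac{1}{5}\right) \left(-1\right)\right) = 4508 \cdot \frac{1}{5} = \frac{4508}{5}$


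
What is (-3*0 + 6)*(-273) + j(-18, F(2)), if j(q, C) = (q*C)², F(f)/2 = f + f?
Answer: 19098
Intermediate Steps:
F(f) = 4*f (F(f) = 2*(f + f) = 2*(2*f) = 4*f)
j(q, C) = C²*q² (j(q, C) = (C*q)² = C²*q²)
(-3*0 + 6)*(-273) + j(-18, F(2)) = (-3*0 + 6)*(-273) + (4*2)²*(-18)² = (0 + 6)*(-273) + 8²*324 = 6*(-273) + 64*324 = -1638 + 20736 = 19098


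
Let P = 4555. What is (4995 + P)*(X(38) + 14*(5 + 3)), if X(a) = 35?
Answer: 1403850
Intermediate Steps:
(4995 + P)*(X(38) + 14*(5 + 3)) = (4995 + 4555)*(35 + 14*(5 + 3)) = 9550*(35 + 14*8) = 9550*(35 + 112) = 9550*147 = 1403850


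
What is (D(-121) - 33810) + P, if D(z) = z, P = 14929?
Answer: -19002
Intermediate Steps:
(D(-121) - 33810) + P = (-121 - 33810) + 14929 = -33931 + 14929 = -19002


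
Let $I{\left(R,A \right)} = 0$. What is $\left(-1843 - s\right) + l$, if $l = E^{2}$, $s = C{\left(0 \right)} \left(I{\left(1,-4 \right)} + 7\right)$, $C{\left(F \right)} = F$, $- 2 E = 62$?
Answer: $-882$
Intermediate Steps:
$E = -31$ ($E = \left(- \frac{1}{2}\right) 62 = -31$)
$s = 0$ ($s = 0 \left(0 + 7\right) = 0 \cdot 7 = 0$)
$l = 961$ ($l = \left(-31\right)^{2} = 961$)
$\left(-1843 - s\right) + l = \left(-1843 - 0\right) + 961 = \left(-1843 + 0\right) + 961 = -1843 + 961 = -882$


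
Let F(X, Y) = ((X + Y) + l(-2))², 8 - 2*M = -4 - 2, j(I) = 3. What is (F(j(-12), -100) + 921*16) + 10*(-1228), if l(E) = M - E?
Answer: 10200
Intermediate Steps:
M = 7 (M = 4 - (-4 - 2)/2 = 4 - ½*(-6) = 4 + 3 = 7)
l(E) = 7 - E
F(X, Y) = (9 + X + Y)² (F(X, Y) = ((X + Y) + (7 - 1*(-2)))² = ((X + Y) + (7 + 2))² = ((X + Y) + 9)² = (9 + X + Y)²)
(F(j(-12), -100) + 921*16) + 10*(-1228) = ((9 + 3 - 100)² + 921*16) + 10*(-1228) = ((-88)² + 14736) - 12280 = (7744 + 14736) - 12280 = 22480 - 12280 = 10200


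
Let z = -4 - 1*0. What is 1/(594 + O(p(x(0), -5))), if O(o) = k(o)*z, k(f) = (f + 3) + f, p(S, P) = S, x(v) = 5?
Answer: 1/542 ≈ 0.0018450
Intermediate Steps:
z = -4 (z = -4 + 0 = -4)
k(f) = 3 + 2*f (k(f) = (3 + f) + f = 3 + 2*f)
O(o) = -12 - 8*o (O(o) = (3 + 2*o)*(-4) = -12 - 8*o)
1/(594 + O(p(x(0), -5))) = 1/(594 + (-12 - 8*5)) = 1/(594 + (-12 - 40)) = 1/(594 - 52) = 1/542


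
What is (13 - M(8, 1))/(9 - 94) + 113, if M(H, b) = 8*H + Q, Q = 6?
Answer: 9662/85 ≈ 113.67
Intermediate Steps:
M(H, b) = 6 + 8*H (M(H, b) = 8*H + 6 = 6 + 8*H)
(13 - M(8, 1))/(9 - 94) + 113 = (13 - (6 + 8*8))/(9 - 94) + 113 = (13 - (6 + 64))/(-85) + 113 = -(13 - 1*70)/85 + 113 = -(13 - 70)/85 + 113 = -1/85*(-57) + 113 = 57/85 + 113 = 9662/85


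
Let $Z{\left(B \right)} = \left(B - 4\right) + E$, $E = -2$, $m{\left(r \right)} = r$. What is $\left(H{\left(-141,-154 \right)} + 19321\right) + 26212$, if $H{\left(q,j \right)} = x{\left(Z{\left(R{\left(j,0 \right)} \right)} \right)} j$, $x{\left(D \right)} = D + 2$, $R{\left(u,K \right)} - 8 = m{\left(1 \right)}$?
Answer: $44763$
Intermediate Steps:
$R{\left(u,K \right)} = 9$ ($R{\left(u,K \right)} = 8 + 1 = 9$)
$Z{\left(B \right)} = -6 + B$ ($Z{\left(B \right)} = \left(B - 4\right) - 2 = \left(-4 + B\right) - 2 = -6 + B$)
$x{\left(D \right)} = 2 + D$
$H{\left(q,j \right)} = 5 j$ ($H{\left(q,j \right)} = \left(2 + \left(-6 + 9\right)\right) j = \left(2 + 3\right) j = 5 j$)
$\left(H{\left(-141,-154 \right)} + 19321\right) + 26212 = \left(5 \left(-154\right) + 19321\right) + 26212 = \left(-770 + 19321\right) + 26212 = 18551 + 26212 = 44763$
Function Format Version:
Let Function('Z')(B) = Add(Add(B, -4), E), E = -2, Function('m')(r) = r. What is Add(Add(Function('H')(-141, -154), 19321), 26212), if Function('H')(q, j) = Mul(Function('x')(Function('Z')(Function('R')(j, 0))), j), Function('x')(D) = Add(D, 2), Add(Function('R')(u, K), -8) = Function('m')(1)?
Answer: 44763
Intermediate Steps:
Function('R')(u, K) = 9 (Function('R')(u, K) = Add(8, 1) = 9)
Function('Z')(B) = Add(-6, B) (Function('Z')(B) = Add(Add(B, -4), -2) = Add(Add(-4, B), -2) = Add(-6, B))
Function('x')(D) = Add(2, D)
Function('H')(q, j) = Mul(5, j) (Function('H')(q, j) = Mul(Add(2, Add(-6, 9)), j) = Mul(Add(2, 3), j) = Mul(5, j))
Add(Add(Function('H')(-141, -154), 19321), 26212) = Add(Add(Mul(5, -154), 19321), 26212) = Add(Add(-770, 19321), 26212) = Add(18551, 26212) = 44763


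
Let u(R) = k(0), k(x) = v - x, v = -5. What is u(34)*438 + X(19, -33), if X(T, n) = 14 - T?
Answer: -2195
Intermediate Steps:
k(x) = -5 - x
u(R) = -5 (u(R) = -5 - 1*0 = -5 + 0 = -5)
u(34)*438 + X(19, -33) = -5*438 + (14 - 1*19) = -2190 + (14 - 19) = -2190 - 5 = -2195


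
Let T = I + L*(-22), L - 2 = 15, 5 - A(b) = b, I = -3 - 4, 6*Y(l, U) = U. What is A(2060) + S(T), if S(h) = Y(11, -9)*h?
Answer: -2967/2 ≈ -1483.5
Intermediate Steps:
Y(l, U) = U/6
I = -7
A(b) = 5 - b
L = 17 (L = 2 + 15 = 17)
T = -381 (T = -7 + 17*(-22) = -7 - 374 = -381)
S(h) = -3*h/2 (S(h) = ((⅙)*(-9))*h = -3*h/2)
A(2060) + S(T) = (5 - 1*2060) - 3/2*(-381) = (5 - 2060) + 1143/2 = -2055 + 1143/2 = -2967/2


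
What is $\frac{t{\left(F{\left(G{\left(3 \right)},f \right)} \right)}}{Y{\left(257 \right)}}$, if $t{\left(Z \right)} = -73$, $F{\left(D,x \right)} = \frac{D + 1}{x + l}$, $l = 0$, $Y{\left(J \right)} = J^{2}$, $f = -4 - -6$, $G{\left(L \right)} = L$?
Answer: $- \frac{73}{66049} \approx -0.0011052$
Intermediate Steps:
$f = 2$ ($f = -4 + 6 = 2$)
$F{\left(D,x \right)} = \frac{1 + D}{x}$ ($F{\left(D,x \right)} = \frac{D + 1}{x + 0} = \frac{1 + D}{x}$)
$\frac{t{\left(F{\left(G{\left(3 \right)},f \right)} \right)}}{Y{\left(257 \right)}} = - \frac{73}{257^{2}} = - \frac{73}{66049}$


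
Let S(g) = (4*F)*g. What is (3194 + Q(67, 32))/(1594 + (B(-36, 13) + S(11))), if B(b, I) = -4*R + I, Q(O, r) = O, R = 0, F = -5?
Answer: 3261/1387 ≈ 2.3511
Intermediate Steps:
B(b, I) = I (B(b, I) = -4*0 + I = 0 + I = I)
S(g) = -20*g (S(g) = (4*(-5))*g = -20*g)
(3194 + Q(67, 32))/(1594 + (B(-36, 13) + S(11))) = (3194 + 67)/(1594 + (13 - 20*11)) = 3261/(1594 + (13 - 220)) = 3261/(1594 - 207) = 3261/1387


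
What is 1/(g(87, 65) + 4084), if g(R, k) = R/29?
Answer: 1/4087 ≈ 0.00024468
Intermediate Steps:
g(R, k) = R/29 (g(R, k) = R*(1/29) = R/29)
1/(g(87, 65) + 4084) = 1/((1/29)*87 + 4084) = 1/(3 + 4084) = 1/4087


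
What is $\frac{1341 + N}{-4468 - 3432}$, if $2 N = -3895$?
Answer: $\frac{1213}{15800} \approx 0.076772$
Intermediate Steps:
$N = - \frac{3895}{2}$ ($N = \frac{1}{2} \left(-3895\right) = - \frac{3895}{2} \approx -1947.5$)
$\frac{1341 + N}{-4468 - 3432} = \frac{1341 - \frac{3895}{2}}{-4468 - 3432} = - \frac{1213}{2 \left(-7900\right)} = \left(- \frac{1213}{2}\right) \left(- \frac{1}{7900}\right) = \frac{1213}{15800}$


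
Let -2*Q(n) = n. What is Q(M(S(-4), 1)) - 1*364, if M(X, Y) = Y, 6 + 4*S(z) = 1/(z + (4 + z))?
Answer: -729/2 ≈ -364.50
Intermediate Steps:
S(z) = -3/2 + 1/(4*(4 + 2*z)) (S(z) = -3/2 + 1/(4*(z + (4 + z))) = -3/2 + 1/(4*(4 + 2*z)))
Q(n) = -n/2
Q(M(S(-4), 1)) - 1*364 = -1/2*1 - 1*364 = -1/2 - 364 = -729/2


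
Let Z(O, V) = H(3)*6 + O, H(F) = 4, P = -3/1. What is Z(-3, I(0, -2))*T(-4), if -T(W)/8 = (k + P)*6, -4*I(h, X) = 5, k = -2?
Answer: 5040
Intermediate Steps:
P = -3 (P = -3*1 = -3)
I(h, X) = -5/4 (I(h, X) = -¼*5 = -5/4)
Z(O, V) = 24 + O (Z(O, V) = 4*6 + O = 24 + O)
T(W) = 240 (T(W) = -8*(-2 - 3)*6 = -(-40)*6 = -8*(-30) = 240)
Z(-3, I(0, -2))*T(-4) = (24 - 3)*240 = 21*240 = 5040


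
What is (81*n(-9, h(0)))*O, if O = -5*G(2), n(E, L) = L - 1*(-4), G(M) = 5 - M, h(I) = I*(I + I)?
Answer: -4860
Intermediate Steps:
h(I) = 2*I² (h(I) = I*(2*I) = 2*I²)
n(E, L) = 4 + L (n(E, L) = L + 4 = 4 + L)
O = -15 (O = -5*(5 - 1*2) = -5*(5 - 2) = -5*3 = -15)
(81*n(-9, h(0)))*O = (81*(4 + 2*0²))*(-15) = (81*(4 + 2*0))*(-15) = (81*(4 + 0))*(-15) = (81*4)*(-15) = 324*(-15) = -4860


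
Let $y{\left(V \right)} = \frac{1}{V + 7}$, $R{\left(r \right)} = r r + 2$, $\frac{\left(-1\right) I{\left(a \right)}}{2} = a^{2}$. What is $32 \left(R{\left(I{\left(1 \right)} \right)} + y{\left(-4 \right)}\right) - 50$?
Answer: $\frac{458}{3} \approx 152.67$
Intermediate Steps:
$I{\left(a \right)} = - 2 a^{2}$
$R{\left(r \right)} = 2 + r^{2}$ ($R{\left(r \right)} = r^{2} + 2 = 2 + r^{2}$)
$y{\left(V \right)} = \frac{1}{7 + V}$
$32 \left(R{\left(I{\left(1 \right)} \right)} + y{\left(-4 \right)}\right) - 50 = 32 \left(\left(2 + \left(- 2 \cdot 1^{2}\right)^{2}\right) + \frac{1}{7 - 4}\right) - 50 = 32 \left(\left(2 + \left(\left(-2\right) 1\right)^{2}\right) + \frac{1}{3}\right) - 50 = 32 \left(\left(2 + \left(-2\right)^{2}\right) + \frac{1}{3}\right) - 50 = 32 \left(\left(2 + 4\right) + \frac{1}{3}\right) - 50 = 32 \left(6 + \frac{1}{3}\right) - 50 = 32 \cdot \frac{19}{3} - 50 = \frac{608}{3} - 50 = \frac{458}{3}$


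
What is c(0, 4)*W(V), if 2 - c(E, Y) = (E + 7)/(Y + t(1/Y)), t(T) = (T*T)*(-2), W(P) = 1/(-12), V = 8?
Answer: -1/62 ≈ -0.016129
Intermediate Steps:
W(P) = -1/12
t(T) = -2*T² (t(T) = T²*(-2) = -2*T²)
c(E, Y) = 2 - (7 + E)/(Y - 2/Y²) (c(E, Y) = 2 - (E + 7)/(Y - 2/Y²) = 2 - (7 + E)/(Y - 2/Y²))
c(0, 4)*W(V) = ((-4 + 4²*(-7 - 1*0 + 2*4))/(-2 + 4³))*(-1/12) = ((-4 + 16*(-7 + 0 + 8))/(-2 + 64))*(-1/12) = ((-4 + 16*1)/62)*(-1/12) = ((-4 + 16)/62)*(-1/12) = ((1/62)*12)*(-1/12) = (6/31)*(-1/12) = -1/62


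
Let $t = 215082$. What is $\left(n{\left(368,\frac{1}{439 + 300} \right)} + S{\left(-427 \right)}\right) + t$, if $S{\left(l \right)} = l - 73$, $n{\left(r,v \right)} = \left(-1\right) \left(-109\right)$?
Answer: $214691$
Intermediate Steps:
$n{\left(r,v \right)} = 109$
$S{\left(l \right)} = -73 + l$ ($S{\left(l \right)} = l - 73 = -73 + l$)
$\left(n{\left(368,\frac{1}{439 + 300} \right)} + S{\left(-427 \right)}\right) + t = \left(109 - 500\right) + 215082 = -391 + 215082 = 214691$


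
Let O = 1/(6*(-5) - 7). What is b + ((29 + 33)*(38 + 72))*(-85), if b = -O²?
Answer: -793609301/1369 ≈ -5.7970e+5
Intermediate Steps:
O = -1/37 (O = 1/(-30 - 7) = 1/(-37) = -1/37 ≈ -0.027027)
b = -1/1369 (b = -(-1/37)² = -1*1/1369 = -1/1369 ≈ -0.00073046)
b + ((29 + 33)*(38 + 72))*(-85) = -1/1369 + ((29 + 33)*(38 + 72))*(-85) = -1/1369 + (62*110)*(-85) = -1/1369 + 6820*(-85) = -1/1369 - 579700 = -793609301/1369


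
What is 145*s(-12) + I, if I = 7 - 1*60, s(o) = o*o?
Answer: 20827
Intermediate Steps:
s(o) = o**2
I = -53 (I = 7 - 60 = -53)
145*s(-12) + I = 145*(-12)**2 - 53 = 145*144 - 53 = 20880 - 53 = 20827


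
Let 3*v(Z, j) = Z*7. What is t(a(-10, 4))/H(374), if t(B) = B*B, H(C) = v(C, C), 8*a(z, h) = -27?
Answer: 2187/167552 ≈ 0.013053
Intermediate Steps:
v(Z, j) = 7*Z/3 (v(Z, j) = (Z*7)/3 = (7*Z)/3 = 7*Z/3)
a(z, h) = -27/8 (a(z, h) = (⅛)*(-27) = -27/8)
H(C) = 7*C/3
t(B) = B²
t(a(-10, 4))/H(374) = (-27/8)²/(((7/3)*374)) = 729/(64*(2618/3)) = (729/64)*(3/2618) = 2187/167552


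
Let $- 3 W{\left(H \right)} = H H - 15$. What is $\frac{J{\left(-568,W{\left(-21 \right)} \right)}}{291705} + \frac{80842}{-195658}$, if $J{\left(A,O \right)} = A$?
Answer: $- \frac{11846574677}{28537208445} \approx -0.41513$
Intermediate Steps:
$W{\left(H \right)} = 5 - \frac{H^{2}}{3}$ ($W{\left(H \right)} = - \frac{H H - 15}{3} = - \frac{H^{2} - 15}{3} = - \frac{-15 + H^{2}}{3} = 5 - \frac{H^{2}}{3}$)
$\frac{J{\left(-568,W{\left(-21 \right)} \right)}}{291705} + \frac{80842}{-195658} = - \frac{568}{291705} + \frac{80842}{-195658} = \left(-568\right) \frac{1}{291705} + 80842 \left(- \frac{1}{195658}\right) = - \frac{568}{291705} - \frac{40421}{97829} = - \frac{11846574677}{28537208445}$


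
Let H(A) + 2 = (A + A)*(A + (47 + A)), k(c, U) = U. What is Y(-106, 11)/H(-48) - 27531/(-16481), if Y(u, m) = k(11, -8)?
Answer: 64659457/38746831 ≈ 1.6688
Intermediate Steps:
Y(u, m) = -8
H(A) = -2 + 2*A*(47 + 2*A) (H(A) = -2 + (A + A)*(A + (47 + A)) = -2 + (2*A)*(47 + 2*A) = -2 + 2*A*(47 + 2*A))
Y(-106, 11)/H(-48) - 27531/(-16481) = -8/(-2 + 4*(-48)**2 + 94*(-48)) - 27531/(-16481) = -8/(-2 + 4*2304 - 4512) - 27531*(-1/16481) = -8/(-2 + 9216 - 4512) + 27531/16481 = -8/4702 + 27531/16481 = -8*1/4702 + 27531/16481 = -4/2351 + 27531/16481 = 64659457/38746831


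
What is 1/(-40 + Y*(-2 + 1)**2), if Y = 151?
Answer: 1/111 ≈ 0.0090090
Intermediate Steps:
1/(-40 + Y*(-2 + 1)**2) = 1/(-40 + 151*(-2 + 1)**2) = 1/(-40 + 151*(-1)**2) = 1/(-40 + 151*1) = 1/(-40 + 151) = 1/111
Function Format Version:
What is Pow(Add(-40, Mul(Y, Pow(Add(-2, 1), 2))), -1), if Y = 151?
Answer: Rational(1, 111) ≈ 0.0090090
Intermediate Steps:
Pow(Add(-40, Mul(Y, Pow(Add(-2, 1), 2))), -1) = Pow(Add(-40, Mul(151, Pow(Add(-2, 1), 2))), -1) = Pow(Add(-40, Mul(151, Pow(-1, 2))), -1) = Pow(Add(-40, Mul(151, 1)), -1) = Pow(Add(-40, 151), -1) = Pow(111, -1) = Rational(1, 111)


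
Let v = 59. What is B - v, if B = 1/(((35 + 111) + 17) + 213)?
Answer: -22183/376 ≈ -58.997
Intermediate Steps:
B = 1/376 (B = 1/((146 + 17) + 213) = 1/(163 + 213) = 1/376 ≈ 0.0026596)
B - v = 1/376 - 1*59 = 1/376 - 59 = -22183/376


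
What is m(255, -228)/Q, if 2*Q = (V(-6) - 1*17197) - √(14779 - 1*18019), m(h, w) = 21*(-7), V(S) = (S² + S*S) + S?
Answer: 5036514/293474401 - 5292*I*√10/293474401 ≈ 0.017162 - 5.7023e-5*I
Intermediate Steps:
V(S) = S + 2*S² (V(S) = (S² + S²) + S = 2*S² + S = S + 2*S²)
m(h, w) = -147
Q = -17131/2 - 9*I*√10 (Q = ((-6*(1 + 2*(-6)) - 1*17197) - √(14779 - 1*18019))/2 = ((-6*(1 - 12) - 17197) - √(14779 - 18019))/2 = ((-6*(-11) - 17197) - √(-3240))/2 = ((66 - 17197) - 18*I*√10)/2 = (-17131 - 18*I*√10)/2 = -17131/2 - 9*I*√10 ≈ -8565.5 - 28.461*I)
m(255, -228)/Q = -147/(-17131/2 - 9*I*√10)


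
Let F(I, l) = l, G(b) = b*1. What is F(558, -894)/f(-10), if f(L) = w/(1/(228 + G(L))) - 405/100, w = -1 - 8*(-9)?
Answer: -17880/309479 ≈ -0.057775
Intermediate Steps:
G(b) = b
w = 71 (w = -1 + 72 = 71)
f(L) = 323679/20 + 71*L (f(L) = 71/(1/(228 + L)) - 405/100 = 71*(228 + L) - 405*1/100 = (16188 + 71*L) - 81/20 = 323679/20 + 71*L)
F(558, -894)/f(-10) = -894/(323679/20 + 71*(-10)) = -894/(323679/20 - 710) = -894/309479/20 = -894*20/309479 = -17880/309479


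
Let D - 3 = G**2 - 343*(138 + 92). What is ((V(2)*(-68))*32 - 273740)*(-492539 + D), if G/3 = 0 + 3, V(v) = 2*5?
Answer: 168832447500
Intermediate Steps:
V(v) = 10
G = 9 (G = 3*(0 + 3) = 3*3 = 9)
D = -78806 (D = 3 + (9**2 - 343*(138 + 92)) = 3 + (81 - 343*230) = 3 + (81 - 78890) = 3 - 78809 = -78806)
((V(2)*(-68))*32 - 273740)*(-492539 + D) = ((10*(-68))*32 - 273740)*(-492539 - 78806) = (-680*32 - 273740)*(-571345) = (-21760 - 273740)*(-571345) = -295500*(-571345) = 168832447500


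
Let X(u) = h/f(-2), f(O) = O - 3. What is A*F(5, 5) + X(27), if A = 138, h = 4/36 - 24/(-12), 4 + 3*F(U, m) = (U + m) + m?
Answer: 22751/45 ≈ 505.58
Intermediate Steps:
f(O) = -3 + O
F(U, m) = -4/3 + U/3 + 2*m/3 (F(U, m) = -4/3 + ((U + m) + m)/3 = -4/3 + (U + 2*m)/3 = -4/3 + (U/3 + 2*m/3) = -4/3 + U/3 + 2*m/3)
h = 19/9 (h = 4*(1/36) - 24*(-1/12) = ⅑ + 2 = 19/9 ≈ 2.1111)
X(u) = -19/45 (X(u) = 19/(9*(-3 - 2)) = (19/9)/(-5) = (19/9)*(-⅕) = -19/45)
A*F(5, 5) + X(27) = 138*(-4/3 + (⅓)*5 + (⅔)*5) - 19/45 = 138*(-4/3 + 5/3 + 10/3) - 19/45 = 138*(11/3) - 19/45 = 506 - 19/45 = 22751/45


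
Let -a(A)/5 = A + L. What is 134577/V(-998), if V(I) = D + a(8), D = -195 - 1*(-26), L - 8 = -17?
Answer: -134577/164 ≈ -820.59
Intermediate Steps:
L = -9 (L = 8 - 17 = -9)
a(A) = 45 - 5*A (a(A) = -5*(A - 9) = -5*(-9 + A) = 45 - 5*A)
D = -169 (D = -195 + 26 = -169)
V(I) = -164 (V(I) = -169 + (45 - 5*8) = -169 + (45 - 40) = -169 + 5 = -164)
134577/V(-998) = 134577/(-164) = 134577*(-1/164) = -134577/164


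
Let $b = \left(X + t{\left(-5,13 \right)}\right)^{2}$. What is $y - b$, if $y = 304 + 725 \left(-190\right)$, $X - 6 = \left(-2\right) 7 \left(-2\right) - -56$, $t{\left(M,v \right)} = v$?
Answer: $-148055$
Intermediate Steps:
$X = 90$ ($X = 6 + \left(\left(-2\right) 7 \left(-2\right) - -56\right) = 6 + \left(\left(-14\right) \left(-2\right) + 56\right) = 6 + \left(28 + 56\right) = 6 + 84 = 90$)
$b = 10609$ ($b = \left(90 + 13\right)^{2} = 103^{2} = 10609$)
$y = -137446$ ($y = 304 - 137750 = -137446$)
$y - b = -137446 - 10609 = -148055$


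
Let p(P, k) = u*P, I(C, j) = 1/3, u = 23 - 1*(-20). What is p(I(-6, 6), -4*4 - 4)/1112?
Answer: 43/3336 ≈ 0.012890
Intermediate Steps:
u = 43 (u = 23 + 20 = 43)
I(C, j) = ⅓
p(P, k) = 43*P
p(I(-6, 6), -4*4 - 4)/1112 = (43*(⅓))/1112 = (43/3)*(1/1112) = 43/3336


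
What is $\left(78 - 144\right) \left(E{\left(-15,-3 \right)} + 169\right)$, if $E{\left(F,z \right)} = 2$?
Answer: $-11286$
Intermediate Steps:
$\left(78 - 144\right) \left(E{\left(-15,-3 \right)} + 169\right) = \left(78 - 144\right) \left(2 + 169\right) = \left(-66\right) 171 = -11286$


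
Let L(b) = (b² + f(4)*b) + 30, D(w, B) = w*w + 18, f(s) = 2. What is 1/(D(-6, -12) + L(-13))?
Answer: 1/227 ≈ 0.0044053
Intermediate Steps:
D(w, B) = 18 + w² (D(w, B) = w² + 18 = 18 + w²)
L(b) = 30 + b² + 2*b (L(b) = (b² + 2*b) + 30 = 30 + b² + 2*b)
1/(D(-6, -12) + L(-13)) = 1/((18 + (-6)²) + (30 + (-13)² + 2*(-13))) = 1/((18 + 36) + (30 + 169 - 26)) = 1/(54 + 173) = 1/227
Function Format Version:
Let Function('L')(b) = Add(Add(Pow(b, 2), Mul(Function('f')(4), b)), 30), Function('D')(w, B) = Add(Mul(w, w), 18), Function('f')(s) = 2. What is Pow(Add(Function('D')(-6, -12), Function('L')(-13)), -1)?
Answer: Rational(1, 227) ≈ 0.0044053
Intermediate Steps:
Function('D')(w, B) = Add(18, Pow(w, 2)) (Function('D')(w, B) = Add(Pow(w, 2), 18) = Add(18, Pow(w, 2)))
Function('L')(b) = Add(30, Pow(b, 2), Mul(2, b)) (Function('L')(b) = Add(Add(Pow(b, 2), Mul(2, b)), 30) = Add(30, Pow(b, 2), Mul(2, b)))
Pow(Add(Function('D')(-6, -12), Function('L')(-13)), -1) = Pow(Add(Add(18, Pow(-6, 2)), Add(30, Pow(-13, 2), Mul(2, -13))), -1) = Pow(Add(Add(18, 36), Add(30, 169, -26)), -1) = Pow(Add(54, 173), -1) = Pow(227, -1) = Rational(1, 227)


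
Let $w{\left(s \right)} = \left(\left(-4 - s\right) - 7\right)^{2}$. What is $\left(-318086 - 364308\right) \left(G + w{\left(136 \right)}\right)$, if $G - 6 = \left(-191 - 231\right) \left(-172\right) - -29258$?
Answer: $-84246316058$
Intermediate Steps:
$w{\left(s \right)} = \left(-11 - s\right)^{2}$
$G = 101848$ ($G = 6 - \left(-29258 - \left(-191 - 231\right) \left(-172\right)\right) = 6 + \left(\left(-422\right) \left(-172\right) + 29258\right) = 6 + \left(72584 + 29258\right) = 6 + 101842 = 101848$)
$\left(-318086 - 364308\right) \left(G + w{\left(136 \right)}\right) = \left(-318086 - 364308\right) \left(101848 + \left(11 + 136\right)^{2}\right) = - 682394 \left(101848 + 147^{2}\right) = - 682394 \left(101848 + 21609\right) = \left(-682394\right) 123457 = -84246316058$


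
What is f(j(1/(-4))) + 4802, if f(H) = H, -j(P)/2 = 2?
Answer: 4798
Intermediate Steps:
j(P) = -4 (j(P) = -2*2 = -4)
f(j(1/(-4))) + 4802 = -4 + 4802 = 4798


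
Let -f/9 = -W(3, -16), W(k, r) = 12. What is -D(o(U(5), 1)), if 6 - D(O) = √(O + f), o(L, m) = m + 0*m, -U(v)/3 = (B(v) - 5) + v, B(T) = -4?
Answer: -6 + √109 ≈ 4.4403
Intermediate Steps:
f = 108 (f = -(-9)*12 = -9*(-12) = 108)
U(v) = 27 - 3*v (U(v) = -3*((-4 - 5) + v) = -3*(-9 + v) = 27 - 3*v)
o(L, m) = m (o(L, m) = m + 0 = m)
D(O) = 6 - √(108 + O) (D(O) = 6 - √(O + 108) = 6 - √(108 + O))
-D(o(U(5), 1)) = -(6 - √(108 + 1)) = -(6 - √109) = -6 + √109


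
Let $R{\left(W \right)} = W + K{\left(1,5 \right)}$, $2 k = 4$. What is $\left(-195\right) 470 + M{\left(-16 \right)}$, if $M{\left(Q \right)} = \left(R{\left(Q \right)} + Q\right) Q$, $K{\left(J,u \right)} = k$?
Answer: $-91170$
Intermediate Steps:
$k = 2$ ($k = \frac{1}{2} \cdot 4 = 2$)
$K{\left(J,u \right)} = 2$
$R{\left(W \right)} = 2 + W$ ($R{\left(W \right)} = W + 2 = 2 + W$)
$M{\left(Q \right)} = Q \left(2 + 2 Q\right)$ ($M{\left(Q \right)} = \left(\left(2 + Q\right) + Q\right) Q = \left(2 + 2 Q\right) Q = Q \left(2 + 2 Q\right)$)
$\left(-195\right) 470 + M{\left(-16 \right)} = \left(-195\right) 470 + 2 \left(-16\right) \left(1 - 16\right) = -91650 + 2 \left(-16\right) \left(-15\right) = -91650 + 480 = -91170$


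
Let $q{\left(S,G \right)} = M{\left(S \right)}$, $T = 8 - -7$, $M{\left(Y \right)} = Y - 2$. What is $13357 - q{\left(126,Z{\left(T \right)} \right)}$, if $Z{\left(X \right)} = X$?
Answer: $13233$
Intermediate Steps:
$M{\left(Y \right)} = -2 + Y$
$T = 15$ ($T = 8 + 7 = 15$)
$q{\left(S,G \right)} = -2 + S$
$13357 - q{\left(126,Z{\left(T \right)} \right)} = 13357 - \left(-2 + 126\right) = 13357 - 124 = 13233$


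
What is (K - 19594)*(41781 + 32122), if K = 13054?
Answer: -483325620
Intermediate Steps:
(K - 19594)*(41781 + 32122) = (13054 - 19594)*(41781 + 32122) = -6540*73903 = -483325620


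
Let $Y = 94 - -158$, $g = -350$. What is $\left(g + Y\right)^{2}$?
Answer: $9604$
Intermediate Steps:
$Y = 252$ ($Y = 94 + 158 = 252$)
$\left(g + Y\right)^{2} = \left(-350 + 252\right)^{2} = \left(-98\right)^{2} = 9604$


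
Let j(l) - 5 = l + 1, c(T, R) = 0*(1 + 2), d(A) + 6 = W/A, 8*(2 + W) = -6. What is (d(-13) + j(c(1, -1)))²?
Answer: 121/2704 ≈ 0.044749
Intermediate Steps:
W = -11/4 (W = -2 + (⅛)*(-6) = -2 - ¾ = -11/4 ≈ -2.7500)
d(A) = -6 - 11/(4*A)
c(T, R) = 0 (c(T, R) = 0*3 = 0)
j(l) = 6 + l (j(l) = 5 + (l + 1) = 5 + (1 + l) = 6 + l)
(d(-13) + j(c(1, -1)))² = ((-6 - 11/4/(-13)) + (6 + 0))² = ((-6 - 11/4*(-1/13)) + 6)² = ((-6 + 11/52) + 6)² = (-301/52 + 6)² = (11/52)² = 121/2704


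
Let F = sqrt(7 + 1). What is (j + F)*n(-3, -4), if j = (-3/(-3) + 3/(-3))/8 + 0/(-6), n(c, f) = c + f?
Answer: -14*sqrt(2) ≈ -19.799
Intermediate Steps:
F = 2*sqrt(2) (F = sqrt(8) = 2*sqrt(2) ≈ 2.8284)
j = 0 (j = (-3*(-1/3) + 3*(-1/3))*(1/8) + 0*(-1/6) = (1 - 1)*(1/8) + 0 = 0*(1/8) + 0 = 0 + 0 = 0)
(j + F)*n(-3, -4) = (0 + 2*sqrt(2))*(-3 - 4) = (2*sqrt(2))*(-7) = -14*sqrt(2)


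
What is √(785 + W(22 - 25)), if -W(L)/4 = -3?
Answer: √797 ≈ 28.231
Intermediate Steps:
W(L) = 12 (W(L) = -4*(-3) = 12)
√(785 + W(22 - 25)) = √(785 + 12) = √797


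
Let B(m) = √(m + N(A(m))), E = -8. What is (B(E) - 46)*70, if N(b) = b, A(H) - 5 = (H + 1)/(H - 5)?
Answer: -3220 + 280*I*√26/13 ≈ -3220.0 + 109.83*I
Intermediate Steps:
A(H) = 5 + (1 + H)/(-5 + H) (A(H) = 5 + (H + 1)/(H - 5) = 5 + (1 + H)/(-5 + H))
B(m) = √(m + 6*(-4 + m)/(-5 + m))
(B(E) - 46)*70 = (√((-24 - 8 + (-8)²)/(-5 - 8)) - 46)*70 = (√((-24 - 8 + 64)/(-13)) - 46)*70 = (√(-1/13*32) - 46)*70 = (√(-32/13) - 46)*70 = (4*I*√26/13 - 46)*70 = (-46 + 4*I*√26/13)*70 = -3220 + 280*I*√26/13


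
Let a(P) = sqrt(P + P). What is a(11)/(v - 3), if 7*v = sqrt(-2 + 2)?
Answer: -sqrt(22)/3 ≈ -1.5635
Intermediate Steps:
a(P) = sqrt(2)*sqrt(P) (a(P) = sqrt(2*P) = sqrt(2)*sqrt(P))
v = 0 (v = sqrt(-2 + 2)/7 = sqrt(0)/7 = (1/7)*0 = 0)
a(11)/(v - 3) = (sqrt(2)*sqrt(11))/(0 - 3) = sqrt(22)/(-3) = -sqrt(22)/3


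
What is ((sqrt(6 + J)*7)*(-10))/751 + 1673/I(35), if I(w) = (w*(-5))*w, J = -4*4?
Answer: -239/875 - 70*I*sqrt(10)/751 ≈ -0.27314 - 0.29475*I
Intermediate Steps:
J = -16
I(w) = -5*w**2 (I(w) = (-5*w)*w = -5*w**2)
((sqrt(6 + J)*7)*(-10))/751 + 1673/I(35) = ((sqrt(6 - 16)*7)*(-10))/751 + 1673/((-5*35**2)) = ((sqrt(-10)*7)*(-10))*(1/751) + 1673/((-5*1225)) = (((I*sqrt(10))*7)*(-10))*(1/751) + 1673/(-6125) = ((7*I*sqrt(10))*(-10))*(1/751) + 1673*(-1/6125) = -70*I*sqrt(10)*(1/751) - 239/875 = -70*I*sqrt(10)/751 - 239/875 = -239/875 - 70*I*sqrt(10)/751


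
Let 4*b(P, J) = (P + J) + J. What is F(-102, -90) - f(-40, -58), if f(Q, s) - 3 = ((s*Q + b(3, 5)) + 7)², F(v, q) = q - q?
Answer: -86881089/16 ≈ -5.4301e+6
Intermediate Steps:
F(v, q) = 0
b(P, J) = J/2 + P/4 (b(P, J) = ((P + J) + J)/4 = ((J + P) + J)/4 = (P + 2*J)/4 = J/2 + P/4)
f(Q, s) = 3 + (41/4 + Q*s)² (f(Q, s) = 3 + ((s*Q + ((½)*5 + (¼)*3)) + 7)² = 3 + ((Q*s + (5/2 + ¾)) + 7)² = 3 + ((Q*s + 13/4) + 7)² = 3 + ((13/4 + Q*s) + 7)² = 3 + (41/4 + Q*s)²)
F(-102, -90) - f(-40, -58) = 0 - (3 + (41 + 4*(-40)*(-58))²/16) = 0 - (3 + (41 + 9280)²/16) = 0 - (3 + (1/16)*9321²) = 0 - (3 + (1/16)*86881041) = 0 - (3 + 86881041/16) = 0 - 1*86881089/16 = 0 - 86881089/16 = -86881089/16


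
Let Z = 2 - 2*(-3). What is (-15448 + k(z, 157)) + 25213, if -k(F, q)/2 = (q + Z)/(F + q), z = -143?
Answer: 68190/7 ≈ 9741.4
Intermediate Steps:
Z = 8 (Z = 2 + 6 = 8)
k(F, q) = -2*(8 + q)/(F + q) (k(F, q) = -2*(q + 8)/(F + q) = -2*(8 + q)/(F + q))
(-15448 + k(z, 157)) + 25213 = (-15448 + 2*(-8 - 1*157)/(-143 + 157)) + 25213 = (-15448 + 2*(-8 - 157)/14) + 25213 = (-15448 + 2*(1/14)*(-165)) + 25213 = (-15448 - 165/7) + 25213 = -108301/7 + 25213 = 68190/7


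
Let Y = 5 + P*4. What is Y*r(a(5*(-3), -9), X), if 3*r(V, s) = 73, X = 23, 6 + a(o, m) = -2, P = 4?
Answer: 511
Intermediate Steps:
a(o, m) = -8 (a(o, m) = -6 - 2 = -8)
r(V, s) = 73/3 (r(V, s) = (1/3)*73 = 73/3)
Y = 21 (Y = 5 + 4*4 = 5 + 16 = 21)
Y*r(a(5*(-3), -9), X) = 21*(73/3) = 511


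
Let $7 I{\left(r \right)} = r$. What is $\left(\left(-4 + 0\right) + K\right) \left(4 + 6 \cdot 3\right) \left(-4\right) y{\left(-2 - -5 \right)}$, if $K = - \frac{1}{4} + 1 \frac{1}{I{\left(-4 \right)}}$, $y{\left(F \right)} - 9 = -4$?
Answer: $2640$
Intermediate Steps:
$y{\left(F \right)} = 5$ ($y{\left(F \right)} = 9 - 4 = 5$)
$I{\left(r \right)} = \frac{r}{7}$
$K = -2$ ($K = - \frac{1}{4} + 1 \frac{1}{\frac{1}{7} \left(-4\right)} = \left(-1\right) \frac{1}{4} + 1 \frac{1}{- \frac{4}{7}} = - \frac{1}{4} + 1 \left(- \frac{7}{4}\right) = - \frac{1}{4} - \frac{7}{4} = -2$)
$\left(\left(-4 + 0\right) + K\right) \left(4 + 6 \cdot 3\right) \left(-4\right) y{\left(-2 - -5 \right)} = \left(\left(-4 + 0\right) - 2\right) \left(4 + 6 \cdot 3\right) \left(-4\right) 5 = \left(-4 - 2\right) \left(4 + 18\right) \left(-4\right) 5 = \left(-6\right) 22 \left(-4\right) 5 = \left(-132\right) \left(-4\right) 5 = 528 \cdot 5 = 2640$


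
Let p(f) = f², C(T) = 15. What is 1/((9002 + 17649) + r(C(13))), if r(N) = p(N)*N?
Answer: 1/30026 ≈ 3.3304e-5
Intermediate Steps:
r(N) = N³ (r(N) = N²*N = N³)
1/((9002 + 17649) + r(C(13))) = 1/((9002 + 17649) + 15³) = 1/(26651 + 3375) = 1/30026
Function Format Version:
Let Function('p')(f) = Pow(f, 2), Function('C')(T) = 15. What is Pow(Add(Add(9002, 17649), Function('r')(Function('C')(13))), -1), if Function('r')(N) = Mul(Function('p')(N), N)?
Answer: Rational(1, 30026) ≈ 3.3304e-5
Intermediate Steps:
Function('r')(N) = Pow(N, 3) (Function('r')(N) = Mul(Pow(N, 2), N) = Pow(N, 3))
Pow(Add(Add(9002, 17649), Function('r')(Function('C')(13))), -1) = Pow(Add(Add(9002, 17649), Pow(15, 3)), -1) = Pow(Add(26651, 3375), -1) = Pow(30026, -1) = Rational(1, 30026)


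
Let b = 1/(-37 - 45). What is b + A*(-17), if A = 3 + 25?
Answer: -39033/82 ≈ -476.01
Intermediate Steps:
b = -1/82 (b = 1/(-82) = -1/82 ≈ -0.012195)
A = 28
b + A*(-17) = -1/82 + 28*(-17) = -1/82 - 476 = -39033/82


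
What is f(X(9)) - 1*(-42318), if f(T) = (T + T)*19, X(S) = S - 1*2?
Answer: 42584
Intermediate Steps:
X(S) = -2 + S (X(S) = S - 2 = -2 + S)
f(T) = 38*T (f(T) = (2*T)*19 = 38*T)
f(X(9)) - 1*(-42318) = 38*(-2 + 9) - 1*(-42318) = 38*7 + 42318 = 266 + 42318 = 42584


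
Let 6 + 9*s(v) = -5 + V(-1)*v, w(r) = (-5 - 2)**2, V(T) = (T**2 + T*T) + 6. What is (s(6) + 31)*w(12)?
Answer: 15484/9 ≈ 1720.4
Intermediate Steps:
V(T) = 6 + 2*T**2 (V(T) = (T**2 + T**2) + 6 = 2*T**2 + 6 = 6 + 2*T**2)
w(r) = 49 (w(r) = (-7)**2 = 49)
s(v) = -11/9 + 8*v/9 (s(v) = -2/3 + (-5 + (6 + 2*(-1)**2)*v)/9 = -2/3 + (-5 + (6 + 2*1)*v)/9 = -2/3 + (-5 + (6 + 2)*v)/9 = -2/3 + (-5 + 8*v)/9 = -2/3 + (-5/9 + 8*v/9) = -11/9 + 8*v/9)
(s(6) + 31)*w(12) = ((-11/9 + (8/9)*6) + 31)*49 = ((-11/9 + 16/3) + 31)*49 = (37/9 + 31)*49 = (316/9)*49 = 15484/9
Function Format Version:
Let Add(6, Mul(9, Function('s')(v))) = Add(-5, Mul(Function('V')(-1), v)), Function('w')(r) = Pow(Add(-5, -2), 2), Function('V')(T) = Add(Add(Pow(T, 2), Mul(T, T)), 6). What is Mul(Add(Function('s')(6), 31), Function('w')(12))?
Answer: Rational(15484, 9) ≈ 1720.4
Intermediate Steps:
Function('V')(T) = Add(6, Mul(2, Pow(T, 2))) (Function('V')(T) = Add(Add(Pow(T, 2), Pow(T, 2)), 6) = Add(Mul(2, Pow(T, 2)), 6) = Add(6, Mul(2, Pow(T, 2))))
Function('w')(r) = 49 (Function('w')(r) = Pow(-7, 2) = 49)
Function('s')(v) = Add(Rational(-11, 9), Mul(Rational(8, 9), v)) (Function('s')(v) = Add(Rational(-2, 3), Mul(Rational(1, 9), Add(-5, Mul(Add(6, Mul(2, Pow(-1, 2))), v)))) = Add(Rational(-2, 3), Mul(Rational(1, 9), Add(-5, Mul(Add(6, Mul(2, 1)), v)))) = Add(Rational(-2, 3), Mul(Rational(1, 9), Add(-5, Mul(Add(6, 2), v)))) = Add(Rational(-2, 3), Mul(Rational(1, 9), Add(-5, Mul(8, v)))) = Add(Rational(-2, 3), Add(Rational(-5, 9), Mul(Rational(8, 9), v))) = Add(Rational(-11, 9), Mul(Rational(8, 9), v)))
Mul(Add(Function('s')(6), 31), Function('w')(12)) = Mul(Add(Add(Rational(-11, 9), Mul(Rational(8, 9), 6)), 31), 49) = Mul(Add(Add(Rational(-11, 9), Rational(16, 3)), 31), 49) = Mul(Add(Rational(37, 9), 31), 49) = Mul(Rational(316, 9), 49) = Rational(15484, 9)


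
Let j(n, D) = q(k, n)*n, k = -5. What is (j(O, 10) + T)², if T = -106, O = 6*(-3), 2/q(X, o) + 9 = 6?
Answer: 8836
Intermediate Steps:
q(X, o) = -⅔ (q(X, o) = 2/(-9 + 6) = 2/(-3) = 2*(-⅓) = -⅔)
O = -18
j(n, D) = -2*n/3
(j(O, 10) + T)² = (-⅔*(-18) - 106)² = (12 - 106)² = (-94)² = 8836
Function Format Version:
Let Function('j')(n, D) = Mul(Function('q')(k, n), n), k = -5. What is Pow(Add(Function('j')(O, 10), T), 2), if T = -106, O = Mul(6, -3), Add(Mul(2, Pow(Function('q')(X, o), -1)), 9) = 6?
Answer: 8836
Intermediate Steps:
Function('q')(X, o) = Rational(-2, 3) (Function('q')(X, o) = Mul(2, Pow(Add(-9, 6), -1)) = Mul(2, Pow(-3, -1)) = Mul(2, Rational(-1, 3)) = Rational(-2, 3))
O = -18
Function('j')(n, D) = Mul(Rational(-2, 3), n)
Pow(Add(Function('j')(O, 10), T), 2) = Pow(Add(Mul(Rational(-2, 3), -18), -106), 2) = Pow(Add(12, -106), 2) = Pow(-94, 2) = 8836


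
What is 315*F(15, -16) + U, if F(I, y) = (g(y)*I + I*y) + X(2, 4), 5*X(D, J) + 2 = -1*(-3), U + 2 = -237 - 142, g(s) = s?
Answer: -151518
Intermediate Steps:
U = -381 (U = -2 + (-237 - 142) = -2 - 379 = -381)
X(D, J) = ⅕ (X(D, J) = -⅖ + (-1*(-3))/5 = -⅖ + (⅕)*3 = -⅖ + ⅗ = ⅕)
F(I, y) = ⅕ + 2*I*y (F(I, y) = (y*I + I*y) + ⅕ = (I*y + I*y) + ⅕ = 2*I*y + ⅕ = ⅕ + 2*I*y)
315*F(15, -16) + U = 315*(⅕ + 2*15*(-16)) - 381 = 315*(⅕ - 480) - 381 = 315*(-2399/5) - 381 = -151137 - 381 = -151518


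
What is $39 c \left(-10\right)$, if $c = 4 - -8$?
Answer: $-4680$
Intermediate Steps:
$c = 12$ ($c = 4 + 8 = 12$)
$39 c \left(-10\right) = 39 \cdot 12 \left(-10\right) = 468 \left(-10\right) = -4680$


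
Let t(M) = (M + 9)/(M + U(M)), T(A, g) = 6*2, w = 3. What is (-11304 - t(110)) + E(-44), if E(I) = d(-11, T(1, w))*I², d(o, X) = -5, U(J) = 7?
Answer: -2455247/117 ≈ -20985.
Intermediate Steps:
T(A, g) = 12
t(M) = (9 + M)/(7 + M) (t(M) = (M + 9)/(M + 7) = (9 + M)/(7 + M))
E(I) = -5*I²
(-11304 - t(110)) + E(-44) = (-11304 - (9 + 110)/(7 + 110)) - 5*(-44)² = (-11304 - 119/117) - 5*1936 = (-11304 - 119/117) - 9680 = -1322687/117 - 9680 = -2455247/117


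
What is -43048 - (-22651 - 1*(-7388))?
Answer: -27785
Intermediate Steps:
-43048 - (-22651 - 1*(-7388)) = -43048 - (-22651 + 7388) = -43048 - 1*(-15263) = -43048 + 15263 = -27785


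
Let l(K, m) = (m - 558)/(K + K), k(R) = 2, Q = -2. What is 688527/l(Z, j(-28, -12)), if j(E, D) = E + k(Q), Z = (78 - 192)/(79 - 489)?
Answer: -39246039/59860 ≈ -655.63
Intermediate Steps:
Z = 57/205 (Z = -114/(-410) = -114*(-1/410) = 57/205 ≈ 0.27805)
j(E, D) = 2 + E (j(E, D) = E + 2 = 2 + E)
l(K, m) = (-558 + m)/(2*K) (l(K, m) = (-558 + m)/((2*K)) = (-558 + m)*(1/(2*K)) = (-558 + m)/(2*K))
688527/l(Z, j(-28, -12)) = 688527/(((-558 + (2 - 28))/(2*(57/205)))) = 688527/(((½)*(205/57)*(-558 - 26))) = 688527/(((½)*(205/57)*(-584))) = 688527/(-59860/57) = 688527*(-57/59860) = -39246039/59860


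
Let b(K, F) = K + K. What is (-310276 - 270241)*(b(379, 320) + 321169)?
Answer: -186884096259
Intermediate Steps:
b(K, F) = 2*K
(-310276 - 270241)*(b(379, 320) + 321169) = (-310276 - 270241)*(2*379 + 321169) = -580517*(758 + 321169) = -580517*321927 = -186884096259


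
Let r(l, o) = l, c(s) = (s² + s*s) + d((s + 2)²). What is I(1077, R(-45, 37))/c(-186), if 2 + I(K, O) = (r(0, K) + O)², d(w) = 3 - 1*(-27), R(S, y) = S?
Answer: 2023/69222 ≈ 0.029225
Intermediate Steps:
d(w) = 30 (d(w) = 3 + 27 = 30)
c(s) = 30 + 2*s² (c(s) = (s² + s*s) + 30 = (s² + s²) + 30 = 2*s² + 30 = 30 + 2*s²)
I(K, O) = -2 + O² (I(K, O) = -2 + (0 + O)² = -2 + O²)
I(1077, R(-45, 37))/c(-186) = (-2 + (-45)²)/(30 + 2*(-186)²) = (-2 + 2025)/(30 + 2*34596) = 2023/(30 + 69192) = 2023/69222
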